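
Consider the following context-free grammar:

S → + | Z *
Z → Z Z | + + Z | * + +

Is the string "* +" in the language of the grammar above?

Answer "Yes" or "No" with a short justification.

No - no valid derivation exists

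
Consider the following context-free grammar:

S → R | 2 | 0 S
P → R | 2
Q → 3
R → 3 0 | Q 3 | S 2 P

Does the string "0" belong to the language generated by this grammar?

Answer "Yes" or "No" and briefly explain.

No - no valid derivation exists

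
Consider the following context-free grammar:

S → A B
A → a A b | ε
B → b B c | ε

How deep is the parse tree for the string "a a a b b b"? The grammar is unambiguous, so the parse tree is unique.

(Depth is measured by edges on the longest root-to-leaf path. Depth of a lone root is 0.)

5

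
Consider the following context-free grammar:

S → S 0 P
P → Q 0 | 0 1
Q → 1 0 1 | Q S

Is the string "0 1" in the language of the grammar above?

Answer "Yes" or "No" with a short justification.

No - no valid derivation exists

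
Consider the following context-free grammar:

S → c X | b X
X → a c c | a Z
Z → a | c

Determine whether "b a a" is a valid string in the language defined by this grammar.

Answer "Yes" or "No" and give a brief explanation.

Yes - a valid derivation exists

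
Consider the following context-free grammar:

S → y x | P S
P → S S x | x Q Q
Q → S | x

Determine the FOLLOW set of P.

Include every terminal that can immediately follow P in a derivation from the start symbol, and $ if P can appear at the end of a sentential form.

We compute FOLLOW(P) using the standard algorithm.
FOLLOW(S) starts with {$}.
FIRST(P) = {x, y}
FIRST(Q) = {x, y}
FIRST(S) = {x, y}
FOLLOW(P) = {x, y}
FOLLOW(Q) = {x, y}
FOLLOW(S) = {$, x, y}
Therefore, FOLLOW(P) = {x, y}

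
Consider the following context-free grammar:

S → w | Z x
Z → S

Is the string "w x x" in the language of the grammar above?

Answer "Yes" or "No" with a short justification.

Yes - a valid derivation exists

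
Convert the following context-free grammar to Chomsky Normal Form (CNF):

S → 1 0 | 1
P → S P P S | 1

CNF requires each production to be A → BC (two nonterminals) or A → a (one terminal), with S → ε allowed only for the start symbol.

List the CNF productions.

T1 → 1; T0 → 0; S → 1; P → 1; S → T1 T0; P → S X0; X0 → P X1; X1 → P S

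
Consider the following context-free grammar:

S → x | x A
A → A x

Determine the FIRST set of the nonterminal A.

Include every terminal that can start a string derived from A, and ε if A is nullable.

We compute FIRST(A) using the standard algorithm.
FIRST(A) = {}
FIRST(S) = {x}
Therefore, FIRST(A) = {}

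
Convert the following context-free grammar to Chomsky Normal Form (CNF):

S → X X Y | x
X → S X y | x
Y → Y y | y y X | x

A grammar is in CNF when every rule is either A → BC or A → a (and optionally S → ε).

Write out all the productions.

S → x; TY → y; X → x; Y → x; S → X X0; X0 → X Y; X → S X1; X1 → X TY; Y → Y TY; Y → TY X2; X2 → TY X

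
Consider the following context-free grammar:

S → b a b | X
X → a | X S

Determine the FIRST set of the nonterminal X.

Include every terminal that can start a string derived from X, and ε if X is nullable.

We compute FIRST(X) using the standard algorithm.
FIRST(S) = {a, b}
FIRST(X) = {a}
Therefore, FIRST(X) = {a}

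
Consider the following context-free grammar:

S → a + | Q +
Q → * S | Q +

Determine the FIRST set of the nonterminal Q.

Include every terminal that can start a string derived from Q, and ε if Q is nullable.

We compute FIRST(Q) using the standard algorithm.
FIRST(Q) = {*}
FIRST(S) = {*, a}
Therefore, FIRST(Q) = {*}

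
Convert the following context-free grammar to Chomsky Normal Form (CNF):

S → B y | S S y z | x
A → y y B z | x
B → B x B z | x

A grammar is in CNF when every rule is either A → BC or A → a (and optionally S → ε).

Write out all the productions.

TY → y; TZ → z; S → x; A → x; TX → x; B → x; S → B TY; S → S X0; X0 → S X1; X1 → TY TZ; A → TY X2; X2 → TY X3; X3 → B TZ; B → B X4; X4 → TX X5; X5 → B TZ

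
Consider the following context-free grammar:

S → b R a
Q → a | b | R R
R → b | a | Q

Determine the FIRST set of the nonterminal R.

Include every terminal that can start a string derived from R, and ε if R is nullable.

We compute FIRST(R) using the standard algorithm.
FIRST(Q) = {a, b}
FIRST(R) = {a, b}
FIRST(S) = {b}
Therefore, FIRST(R) = {a, b}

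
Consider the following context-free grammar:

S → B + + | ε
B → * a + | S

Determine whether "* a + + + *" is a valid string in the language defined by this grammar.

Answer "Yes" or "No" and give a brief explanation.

No - no valid derivation exists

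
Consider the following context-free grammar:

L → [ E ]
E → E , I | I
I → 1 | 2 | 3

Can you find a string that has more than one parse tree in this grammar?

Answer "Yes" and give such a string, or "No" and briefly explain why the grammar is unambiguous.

No - the grammar is unambiguous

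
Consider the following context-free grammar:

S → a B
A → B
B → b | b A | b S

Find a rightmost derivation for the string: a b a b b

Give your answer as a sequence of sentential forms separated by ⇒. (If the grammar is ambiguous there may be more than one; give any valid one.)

S ⇒ a B ⇒ a b S ⇒ a b a B ⇒ a b a b A ⇒ a b a b B ⇒ a b a b b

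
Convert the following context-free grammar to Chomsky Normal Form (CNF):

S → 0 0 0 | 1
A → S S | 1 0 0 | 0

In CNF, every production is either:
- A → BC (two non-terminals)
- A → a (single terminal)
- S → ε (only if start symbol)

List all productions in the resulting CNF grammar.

T0 → 0; S → 1; T1 → 1; A → 0; S → T0 X0; X0 → T0 T0; A → S S; A → T1 X1; X1 → T0 T0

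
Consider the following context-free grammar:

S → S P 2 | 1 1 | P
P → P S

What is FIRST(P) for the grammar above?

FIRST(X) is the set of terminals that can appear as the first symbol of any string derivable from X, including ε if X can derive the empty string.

We compute FIRST(P) using the standard algorithm.
FIRST(P) = {}
FIRST(S) = {1}
Therefore, FIRST(P) = {}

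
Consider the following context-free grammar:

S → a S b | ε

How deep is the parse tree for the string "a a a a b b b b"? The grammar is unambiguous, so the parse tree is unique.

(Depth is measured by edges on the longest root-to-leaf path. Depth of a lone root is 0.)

5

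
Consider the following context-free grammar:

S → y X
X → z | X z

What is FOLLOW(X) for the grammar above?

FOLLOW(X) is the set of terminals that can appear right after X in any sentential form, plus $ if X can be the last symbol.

We compute FOLLOW(X) using the standard algorithm.
FOLLOW(S) starts with {$}.
FIRST(S) = {y}
FIRST(X) = {z}
FOLLOW(S) = {$}
FOLLOW(X) = {$, z}
Therefore, FOLLOW(X) = {$, z}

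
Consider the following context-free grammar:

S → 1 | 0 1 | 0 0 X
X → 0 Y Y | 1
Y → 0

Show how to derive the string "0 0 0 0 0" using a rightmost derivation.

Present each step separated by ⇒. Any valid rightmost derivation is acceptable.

S ⇒ 0 0 X ⇒ 0 0 0 Y Y ⇒ 0 0 0 Y 0 ⇒ 0 0 0 0 0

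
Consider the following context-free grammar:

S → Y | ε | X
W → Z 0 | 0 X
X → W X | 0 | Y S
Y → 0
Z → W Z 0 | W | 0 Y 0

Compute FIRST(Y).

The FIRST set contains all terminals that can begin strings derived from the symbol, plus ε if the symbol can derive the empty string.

We compute FIRST(Y) using the standard algorithm.
FIRST(S) = {0, ε}
FIRST(W) = {0}
FIRST(X) = {0}
FIRST(Y) = {0}
FIRST(Z) = {0}
Therefore, FIRST(Y) = {0}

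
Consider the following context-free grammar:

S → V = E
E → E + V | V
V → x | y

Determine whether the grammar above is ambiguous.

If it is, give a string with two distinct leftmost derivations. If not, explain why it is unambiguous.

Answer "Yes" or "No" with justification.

No - the grammar is unambiguous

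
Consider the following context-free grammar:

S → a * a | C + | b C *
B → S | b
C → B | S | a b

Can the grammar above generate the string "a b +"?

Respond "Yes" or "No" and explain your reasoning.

Yes - a valid derivation exists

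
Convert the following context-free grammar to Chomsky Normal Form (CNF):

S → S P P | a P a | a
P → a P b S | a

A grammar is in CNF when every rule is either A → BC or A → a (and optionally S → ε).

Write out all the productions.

TA → a; S → a; TB → b; P → a; S → S X0; X0 → P P; S → TA X1; X1 → P TA; P → TA X2; X2 → P X3; X3 → TB S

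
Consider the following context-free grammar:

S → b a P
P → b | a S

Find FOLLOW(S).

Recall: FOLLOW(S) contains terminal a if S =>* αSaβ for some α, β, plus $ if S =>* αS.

We compute FOLLOW(S) using the standard algorithm.
FOLLOW(S) starts with {$}.
FIRST(P) = {a, b}
FIRST(S) = {b}
FOLLOW(P) = {$}
FOLLOW(S) = {$}
Therefore, FOLLOW(S) = {$}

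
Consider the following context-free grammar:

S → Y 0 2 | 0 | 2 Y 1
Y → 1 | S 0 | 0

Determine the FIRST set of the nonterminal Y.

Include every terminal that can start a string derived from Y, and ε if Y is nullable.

We compute FIRST(Y) using the standard algorithm.
FIRST(S) = {0, 1, 2}
FIRST(Y) = {0, 1, 2}
Therefore, FIRST(Y) = {0, 1, 2}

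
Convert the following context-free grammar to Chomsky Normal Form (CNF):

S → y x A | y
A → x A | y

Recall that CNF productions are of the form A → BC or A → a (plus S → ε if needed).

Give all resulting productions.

TY → y; TX → x; S → y; A → y; S → TY X0; X0 → TX A; A → TX A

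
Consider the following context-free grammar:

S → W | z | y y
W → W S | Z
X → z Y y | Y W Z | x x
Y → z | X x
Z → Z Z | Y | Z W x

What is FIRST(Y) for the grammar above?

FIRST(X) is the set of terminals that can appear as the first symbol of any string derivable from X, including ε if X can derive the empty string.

We compute FIRST(Y) using the standard algorithm.
FIRST(S) = {x, y, z}
FIRST(W) = {x, z}
FIRST(X) = {x, z}
FIRST(Y) = {x, z}
FIRST(Z) = {x, z}
Therefore, FIRST(Y) = {x, z}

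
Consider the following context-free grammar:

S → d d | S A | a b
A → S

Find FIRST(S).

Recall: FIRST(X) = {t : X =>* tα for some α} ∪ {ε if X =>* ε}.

We compute FIRST(S) using the standard algorithm.
FIRST(A) = {a, d}
FIRST(S) = {a, d}
Therefore, FIRST(S) = {a, d}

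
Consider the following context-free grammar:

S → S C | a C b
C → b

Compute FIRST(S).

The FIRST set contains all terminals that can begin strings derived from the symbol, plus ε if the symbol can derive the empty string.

We compute FIRST(S) using the standard algorithm.
FIRST(C) = {b}
FIRST(S) = {a}
Therefore, FIRST(S) = {a}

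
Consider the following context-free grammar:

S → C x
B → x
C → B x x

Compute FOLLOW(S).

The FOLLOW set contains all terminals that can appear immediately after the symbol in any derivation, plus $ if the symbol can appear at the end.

We compute FOLLOW(S) using the standard algorithm.
FOLLOW(S) starts with {$}.
FIRST(B) = {x}
FIRST(C) = {x}
FIRST(S) = {x}
FOLLOW(B) = {x}
FOLLOW(C) = {x}
FOLLOW(S) = {$}
Therefore, FOLLOW(S) = {$}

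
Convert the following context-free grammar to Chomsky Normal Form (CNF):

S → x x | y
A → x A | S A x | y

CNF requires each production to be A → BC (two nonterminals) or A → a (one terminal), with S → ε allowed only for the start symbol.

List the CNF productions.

TX → x; S → y; A → y; S → TX TX; A → TX A; A → S X0; X0 → A TX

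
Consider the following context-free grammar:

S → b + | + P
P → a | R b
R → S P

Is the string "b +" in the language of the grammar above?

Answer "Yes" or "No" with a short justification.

Yes - a valid derivation exists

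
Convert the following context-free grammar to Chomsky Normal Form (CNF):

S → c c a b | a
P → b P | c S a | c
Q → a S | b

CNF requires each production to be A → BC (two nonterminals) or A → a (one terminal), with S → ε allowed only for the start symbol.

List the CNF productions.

TC → c; TA → a; TB → b; S → a; P → c; Q → b; S → TC X0; X0 → TC X1; X1 → TA TB; P → TB P; P → TC X2; X2 → S TA; Q → TA S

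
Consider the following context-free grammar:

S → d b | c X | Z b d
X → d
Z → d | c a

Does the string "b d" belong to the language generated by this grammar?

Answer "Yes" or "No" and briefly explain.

No - no valid derivation exists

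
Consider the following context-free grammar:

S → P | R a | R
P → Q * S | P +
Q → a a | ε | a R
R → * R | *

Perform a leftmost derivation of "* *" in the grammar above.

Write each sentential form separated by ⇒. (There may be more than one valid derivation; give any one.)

S ⇒ P ⇒ Q * S ⇒ * S ⇒ * R ⇒ * *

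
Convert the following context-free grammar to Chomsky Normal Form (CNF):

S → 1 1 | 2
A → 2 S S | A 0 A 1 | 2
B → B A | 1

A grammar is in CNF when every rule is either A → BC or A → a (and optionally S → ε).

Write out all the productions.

T1 → 1; S → 2; T2 → 2; T0 → 0; A → 2; B → 1; S → T1 T1; A → T2 X0; X0 → S S; A → A X1; X1 → T0 X2; X2 → A T1; B → B A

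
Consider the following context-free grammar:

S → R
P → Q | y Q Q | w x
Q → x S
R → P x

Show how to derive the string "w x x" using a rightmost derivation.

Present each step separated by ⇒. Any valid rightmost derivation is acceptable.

S ⇒ R ⇒ P x ⇒ w x x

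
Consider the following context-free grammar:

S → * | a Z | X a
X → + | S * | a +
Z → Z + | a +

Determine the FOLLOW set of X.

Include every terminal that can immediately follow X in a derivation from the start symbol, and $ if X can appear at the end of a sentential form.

We compute FOLLOW(X) using the standard algorithm.
FOLLOW(S) starts with {$}.
FIRST(S) = {*, +, a}
FIRST(X) = {*, +, a}
FIRST(Z) = {a}
FOLLOW(S) = {$, *}
FOLLOW(X) = {a}
FOLLOW(Z) = {$, *, +}
Therefore, FOLLOW(X) = {a}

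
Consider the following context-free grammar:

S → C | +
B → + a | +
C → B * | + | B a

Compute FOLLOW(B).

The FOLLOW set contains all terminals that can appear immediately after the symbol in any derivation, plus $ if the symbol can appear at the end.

We compute FOLLOW(B) using the standard algorithm.
FOLLOW(S) starts with {$}.
FIRST(B) = {+}
FIRST(C) = {+}
FIRST(S) = {+}
FOLLOW(B) = {*, a}
FOLLOW(C) = {$}
FOLLOW(S) = {$}
Therefore, FOLLOW(B) = {*, a}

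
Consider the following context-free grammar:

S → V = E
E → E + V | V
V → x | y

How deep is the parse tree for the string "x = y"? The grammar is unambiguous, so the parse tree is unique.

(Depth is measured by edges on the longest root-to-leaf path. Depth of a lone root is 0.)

3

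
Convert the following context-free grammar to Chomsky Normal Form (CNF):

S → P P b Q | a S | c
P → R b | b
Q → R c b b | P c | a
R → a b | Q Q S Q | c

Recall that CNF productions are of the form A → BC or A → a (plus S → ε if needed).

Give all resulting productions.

TB → b; TA → a; S → c; P → b; TC → c; Q → a; R → c; S → P X0; X0 → P X1; X1 → TB Q; S → TA S; P → R TB; Q → R X2; X2 → TC X3; X3 → TB TB; Q → P TC; R → TA TB; R → Q X4; X4 → Q X5; X5 → S Q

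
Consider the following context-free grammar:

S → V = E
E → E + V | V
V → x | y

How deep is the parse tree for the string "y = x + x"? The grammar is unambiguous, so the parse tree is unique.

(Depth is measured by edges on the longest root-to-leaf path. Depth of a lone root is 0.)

4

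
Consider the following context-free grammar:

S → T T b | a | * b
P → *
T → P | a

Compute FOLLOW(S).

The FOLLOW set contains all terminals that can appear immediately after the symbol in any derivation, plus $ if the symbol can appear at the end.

We compute FOLLOW(S) using the standard algorithm.
FOLLOW(S) starts with {$}.
FIRST(P) = {*}
FIRST(S) = {*, a}
FIRST(T) = {*, a}
FOLLOW(P) = {*, a, b}
FOLLOW(S) = {$}
FOLLOW(T) = {*, a, b}
Therefore, FOLLOW(S) = {$}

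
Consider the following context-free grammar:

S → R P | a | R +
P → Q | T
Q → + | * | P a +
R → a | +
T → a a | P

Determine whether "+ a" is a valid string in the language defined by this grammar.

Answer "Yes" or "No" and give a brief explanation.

No - no valid derivation exists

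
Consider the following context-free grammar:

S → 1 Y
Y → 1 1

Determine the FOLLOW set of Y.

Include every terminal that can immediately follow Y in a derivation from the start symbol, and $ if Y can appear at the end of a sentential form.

We compute FOLLOW(Y) using the standard algorithm.
FOLLOW(S) starts with {$}.
FIRST(S) = {1}
FIRST(Y) = {1}
FOLLOW(S) = {$}
FOLLOW(Y) = {$}
Therefore, FOLLOW(Y) = {$}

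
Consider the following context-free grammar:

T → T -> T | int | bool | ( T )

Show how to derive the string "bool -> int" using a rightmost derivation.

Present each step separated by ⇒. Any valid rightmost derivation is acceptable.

T ⇒ T -> T ⇒ T -> int ⇒ bool -> int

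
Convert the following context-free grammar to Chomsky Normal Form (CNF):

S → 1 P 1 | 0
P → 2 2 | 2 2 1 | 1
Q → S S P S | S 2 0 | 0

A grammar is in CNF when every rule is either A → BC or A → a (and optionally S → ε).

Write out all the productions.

T1 → 1; S → 0; T2 → 2; P → 1; T0 → 0; Q → 0; S → T1 X0; X0 → P T1; P → T2 T2; P → T2 X1; X1 → T2 T1; Q → S X2; X2 → S X3; X3 → P S; Q → S X4; X4 → T2 T0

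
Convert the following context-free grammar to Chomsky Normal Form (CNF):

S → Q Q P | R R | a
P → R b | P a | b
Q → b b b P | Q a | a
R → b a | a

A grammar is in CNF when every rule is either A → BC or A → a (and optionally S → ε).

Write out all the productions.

S → a; TB → b; TA → a; P → b; Q → a; R → a; S → Q X0; X0 → Q P; S → R R; P → R TB; P → P TA; Q → TB X1; X1 → TB X2; X2 → TB P; Q → Q TA; R → TB TA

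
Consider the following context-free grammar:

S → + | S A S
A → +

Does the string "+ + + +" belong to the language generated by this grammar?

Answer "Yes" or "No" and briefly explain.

No - no valid derivation exists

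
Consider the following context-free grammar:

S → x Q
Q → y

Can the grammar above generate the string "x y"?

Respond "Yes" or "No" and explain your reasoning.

Yes - a valid derivation exists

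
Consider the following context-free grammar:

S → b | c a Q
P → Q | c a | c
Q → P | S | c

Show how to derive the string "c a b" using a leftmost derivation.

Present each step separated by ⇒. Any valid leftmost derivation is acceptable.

S ⇒ c a Q ⇒ c a S ⇒ c a b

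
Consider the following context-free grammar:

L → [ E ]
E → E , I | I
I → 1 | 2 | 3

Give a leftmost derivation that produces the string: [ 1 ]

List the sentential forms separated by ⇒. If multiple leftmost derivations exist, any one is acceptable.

L ⇒ [ E ] ⇒ [ I ] ⇒ [ 1 ]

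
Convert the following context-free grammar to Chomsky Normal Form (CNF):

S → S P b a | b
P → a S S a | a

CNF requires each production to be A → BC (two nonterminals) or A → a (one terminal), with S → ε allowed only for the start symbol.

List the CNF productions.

TB → b; TA → a; S → b; P → a; S → S X0; X0 → P X1; X1 → TB TA; P → TA X2; X2 → S X3; X3 → S TA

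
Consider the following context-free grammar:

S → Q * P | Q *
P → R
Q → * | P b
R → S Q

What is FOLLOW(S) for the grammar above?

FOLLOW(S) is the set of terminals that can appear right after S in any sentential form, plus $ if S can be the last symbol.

We compute FOLLOW(S) using the standard algorithm.
FOLLOW(S) starts with {$}.
FIRST(P) = {*}
FIRST(Q) = {*}
FIRST(R) = {*}
FIRST(S) = {*}
FOLLOW(P) = {$, *, b}
FOLLOW(Q) = {$, *, b}
FOLLOW(R) = {$, *, b}
FOLLOW(S) = {$, *}
Therefore, FOLLOW(S) = {$, *}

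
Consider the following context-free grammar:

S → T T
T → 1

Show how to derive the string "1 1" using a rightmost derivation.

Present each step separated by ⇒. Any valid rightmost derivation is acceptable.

S ⇒ T T ⇒ T 1 ⇒ 1 1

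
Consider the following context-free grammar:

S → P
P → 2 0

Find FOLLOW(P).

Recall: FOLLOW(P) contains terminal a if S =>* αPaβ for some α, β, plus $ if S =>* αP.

We compute FOLLOW(P) using the standard algorithm.
FOLLOW(S) starts with {$}.
FIRST(P) = {2}
FIRST(S) = {2}
FOLLOW(P) = {$}
FOLLOW(S) = {$}
Therefore, FOLLOW(P) = {$}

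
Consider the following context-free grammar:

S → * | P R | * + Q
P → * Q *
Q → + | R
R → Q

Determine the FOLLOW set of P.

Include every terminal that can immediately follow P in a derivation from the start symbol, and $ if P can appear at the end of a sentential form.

We compute FOLLOW(P) using the standard algorithm.
FOLLOW(S) starts with {$}.
FIRST(P) = {*}
FIRST(Q) = {+}
FIRST(R) = {+}
FIRST(S) = {*}
FOLLOW(P) = {+}
FOLLOW(Q) = {$, *}
FOLLOW(R) = {$, *}
FOLLOW(S) = {$}
Therefore, FOLLOW(P) = {+}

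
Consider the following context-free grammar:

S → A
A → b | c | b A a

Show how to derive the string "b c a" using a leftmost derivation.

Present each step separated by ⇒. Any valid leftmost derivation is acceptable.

S ⇒ A ⇒ b A a ⇒ b c a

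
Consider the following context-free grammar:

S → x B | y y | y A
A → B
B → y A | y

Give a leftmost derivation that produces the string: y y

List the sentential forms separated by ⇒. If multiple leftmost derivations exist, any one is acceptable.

S ⇒ y A ⇒ y B ⇒ y y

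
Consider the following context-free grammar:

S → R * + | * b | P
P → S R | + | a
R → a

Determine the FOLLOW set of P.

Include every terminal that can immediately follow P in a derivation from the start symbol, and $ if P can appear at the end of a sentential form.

We compute FOLLOW(P) using the standard algorithm.
FOLLOW(S) starts with {$}.
FIRST(P) = {*, +, a}
FIRST(R) = {a}
FIRST(S) = {*, +, a}
FOLLOW(P) = {$, a}
FOLLOW(R) = {$, *, a}
FOLLOW(S) = {$, a}
Therefore, FOLLOW(P) = {$, a}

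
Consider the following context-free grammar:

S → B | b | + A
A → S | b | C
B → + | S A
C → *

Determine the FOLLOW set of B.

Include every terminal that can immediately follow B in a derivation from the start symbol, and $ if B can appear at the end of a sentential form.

We compute FOLLOW(B) using the standard algorithm.
FOLLOW(S) starts with {$}.
FIRST(A) = {*, +, b}
FIRST(B) = {+, b}
FIRST(C) = {*}
FIRST(S) = {+, b}
FOLLOW(A) = {$, *, +, b}
FOLLOW(B) = {$, *, +, b}
FOLLOW(C) = {$, *, +, b}
FOLLOW(S) = {$, *, +, b}
Therefore, FOLLOW(B) = {$, *, +, b}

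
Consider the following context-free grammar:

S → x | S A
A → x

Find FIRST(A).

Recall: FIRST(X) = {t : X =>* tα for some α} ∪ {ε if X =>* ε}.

We compute FIRST(A) using the standard algorithm.
FIRST(A) = {x}
FIRST(S) = {x}
Therefore, FIRST(A) = {x}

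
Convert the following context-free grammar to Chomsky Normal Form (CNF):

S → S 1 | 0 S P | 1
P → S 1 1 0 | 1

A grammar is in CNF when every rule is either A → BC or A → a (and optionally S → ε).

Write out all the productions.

T1 → 1; T0 → 0; S → 1; P → 1; S → S T1; S → T0 X0; X0 → S P; P → S X1; X1 → T1 X2; X2 → T1 T0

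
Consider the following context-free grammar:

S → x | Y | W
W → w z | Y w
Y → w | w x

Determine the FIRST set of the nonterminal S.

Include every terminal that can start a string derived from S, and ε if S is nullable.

We compute FIRST(S) using the standard algorithm.
FIRST(S) = {w, x}
FIRST(W) = {w}
FIRST(Y) = {w}
Therefore, FIRST(S) = {w, x}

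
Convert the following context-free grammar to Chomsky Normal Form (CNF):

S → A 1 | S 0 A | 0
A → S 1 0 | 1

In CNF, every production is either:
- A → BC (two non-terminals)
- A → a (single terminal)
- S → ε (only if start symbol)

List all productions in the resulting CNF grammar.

T1 → 1; T0 → 0; S → 0; A → 1; S → A T1; S → S X0; X0 → T0 A; A → S X1; X1 → T1 T0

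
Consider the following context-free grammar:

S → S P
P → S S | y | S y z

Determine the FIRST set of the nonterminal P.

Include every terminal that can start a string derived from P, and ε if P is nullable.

We compute FIRST(P) using the standard algorithm.
FIRST(P) = {y}
FIRST(S) = {}
Therefore, FIRST(P) = {y}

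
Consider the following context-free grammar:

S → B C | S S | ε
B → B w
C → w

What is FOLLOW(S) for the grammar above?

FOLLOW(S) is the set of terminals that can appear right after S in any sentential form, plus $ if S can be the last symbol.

We compute FOLLOW(S) using the standard algorithm.
FOLLOW(S) starts with {$}.
FIRST(B) = {}
FIRST(C) = {w}
FIRST(S) = {ε}
FOLLOW(B) = {w}
FOLLOW(C) = {$}
FOLLOW(S) = {$}
Therefore, FOLLOW(S) = {$}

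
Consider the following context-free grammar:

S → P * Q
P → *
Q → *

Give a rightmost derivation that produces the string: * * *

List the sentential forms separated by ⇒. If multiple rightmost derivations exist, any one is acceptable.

S ⇒ P * Q ⇒ P * * ⇒ * * *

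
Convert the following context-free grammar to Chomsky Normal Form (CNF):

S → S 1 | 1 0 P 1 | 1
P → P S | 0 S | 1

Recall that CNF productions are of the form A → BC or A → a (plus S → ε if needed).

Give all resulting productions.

T1 → 1; T0 → 0; S → 1; P → 1; S → S T1; S → T1 X0; X0 → T0 X1; X1 → P T1; P → P S; P → T0 S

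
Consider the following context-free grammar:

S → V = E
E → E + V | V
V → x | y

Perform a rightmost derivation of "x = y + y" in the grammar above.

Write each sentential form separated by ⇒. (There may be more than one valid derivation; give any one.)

S ⇒ V = E ⇒ V = E + V ⇒ V = E + y ⇒ V = V + y ⇒ V = y + y ⇒ x = y + y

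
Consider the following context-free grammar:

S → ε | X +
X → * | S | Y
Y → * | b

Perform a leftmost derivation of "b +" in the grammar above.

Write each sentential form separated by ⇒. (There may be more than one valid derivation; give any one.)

S ⇒ X + ⇒ Y + ⇒ b +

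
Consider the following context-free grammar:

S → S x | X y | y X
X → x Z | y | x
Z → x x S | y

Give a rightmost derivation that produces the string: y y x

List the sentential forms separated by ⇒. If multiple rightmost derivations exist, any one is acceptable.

S ⇒ S x ⇒ X y x ⇒ y y x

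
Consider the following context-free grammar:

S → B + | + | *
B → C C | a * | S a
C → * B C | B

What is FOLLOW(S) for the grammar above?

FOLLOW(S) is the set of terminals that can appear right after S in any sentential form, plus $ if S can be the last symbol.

We compute FOLLOW(S) using the standard algorithm.
FOLLOW(S) starts with {$}.
FIRST(B) = {*, +, a}
FIRST(C) = {*, +, a}
FIRST(S) = {*, +, a}
FOLLOW(B) = {*, +, a}
FOLLOW(C) = {*, +, a}
FOLLOW(S) = {$, a}
Therefore, FOLLOW(S) = {$, a}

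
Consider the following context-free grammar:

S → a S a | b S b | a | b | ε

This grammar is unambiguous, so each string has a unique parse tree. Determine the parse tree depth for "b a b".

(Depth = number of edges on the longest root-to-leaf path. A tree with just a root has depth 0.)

2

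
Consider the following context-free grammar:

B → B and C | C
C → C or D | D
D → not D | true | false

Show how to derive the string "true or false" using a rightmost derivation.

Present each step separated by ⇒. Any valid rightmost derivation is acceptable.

B ⇒ C ⇒ C or D ⇒ C or false ⇒ D or false ⇒ true or false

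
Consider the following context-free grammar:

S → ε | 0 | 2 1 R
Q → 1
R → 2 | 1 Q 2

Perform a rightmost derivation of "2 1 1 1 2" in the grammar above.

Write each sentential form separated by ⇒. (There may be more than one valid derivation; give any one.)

S ⇒ 2 1 R ⇒ 2 1 1 Q 2 ⇒ 2 1 1 1 2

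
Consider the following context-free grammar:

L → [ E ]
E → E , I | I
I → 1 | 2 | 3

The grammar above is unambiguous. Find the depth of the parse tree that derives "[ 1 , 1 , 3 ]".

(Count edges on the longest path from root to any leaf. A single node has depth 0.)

5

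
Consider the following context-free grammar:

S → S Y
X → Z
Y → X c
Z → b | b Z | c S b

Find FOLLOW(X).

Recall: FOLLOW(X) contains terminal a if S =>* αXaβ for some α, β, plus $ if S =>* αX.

We compute FOLLOW(X) using the standard algorithm.
FOLLOW(S) starts with {$}.
FIRST(S) = {}
FIRST(X) = {b, c}
FIRST(Y) = {b, c}
FIRST(Z) = {b, c}
FOLLOW(S) = {$, b, c}
FOLLOW(X) = {c}
FOLLOW(Y) = {$, b, c}
FOLLOW(Z) = {c}
Therefore, FOLLOW(X) = {c}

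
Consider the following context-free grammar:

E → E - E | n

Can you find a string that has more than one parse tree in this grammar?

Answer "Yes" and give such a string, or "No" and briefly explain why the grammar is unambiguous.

Yes - the string 'n - n - n - n - n' has two distinct parse trees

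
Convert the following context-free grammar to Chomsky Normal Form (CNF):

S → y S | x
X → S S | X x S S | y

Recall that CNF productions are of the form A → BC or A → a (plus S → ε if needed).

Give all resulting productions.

TY → y; S → x; TX → x; X → y; S → TY S; X → S S; X → X X0; X0 → TX X1; X1 → S S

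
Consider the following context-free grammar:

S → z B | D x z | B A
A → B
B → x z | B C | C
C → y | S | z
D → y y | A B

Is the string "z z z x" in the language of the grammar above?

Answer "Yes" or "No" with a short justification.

No - no valid derivation exists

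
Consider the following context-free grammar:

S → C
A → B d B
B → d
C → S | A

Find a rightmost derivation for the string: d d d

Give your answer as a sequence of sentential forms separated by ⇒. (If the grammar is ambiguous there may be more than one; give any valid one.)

S ⇒ C ⇒ A ⇒ B d B ⇒ B d d ⇒ d d d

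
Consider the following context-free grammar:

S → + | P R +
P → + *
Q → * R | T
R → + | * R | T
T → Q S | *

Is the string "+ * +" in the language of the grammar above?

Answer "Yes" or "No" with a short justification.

No - no valid derivation exists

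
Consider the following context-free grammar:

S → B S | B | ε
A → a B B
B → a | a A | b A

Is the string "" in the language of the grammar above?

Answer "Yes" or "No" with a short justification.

Yes - a valid derivation exists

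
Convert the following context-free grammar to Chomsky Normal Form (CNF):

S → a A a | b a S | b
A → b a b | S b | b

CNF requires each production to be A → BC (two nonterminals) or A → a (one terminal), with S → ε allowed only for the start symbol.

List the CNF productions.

TA → a; TB → b; S → b; A → b; S → TA X0; X0 → A TA; S → TB X1; X1 → TA S; A → TB X2; X2 → TA TB; A → S TB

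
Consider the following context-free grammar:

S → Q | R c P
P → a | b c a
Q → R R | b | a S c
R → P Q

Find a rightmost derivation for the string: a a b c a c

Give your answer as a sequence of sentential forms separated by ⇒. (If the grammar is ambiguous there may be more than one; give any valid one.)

S ⇒ Q ⇒ a S c ⇒ a R c P c ⇒ a R c a c ⇒ a P Q c a c ⇒ a P b c a c ⇒ a a b c a c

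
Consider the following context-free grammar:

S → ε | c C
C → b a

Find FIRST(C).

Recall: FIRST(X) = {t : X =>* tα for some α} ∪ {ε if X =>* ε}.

We compute FIRST(C) using the standard algorithm.
FIRST(C) = {b}
FIRST(S) = {c, ε}
Therefore, FIRST(C) = {b}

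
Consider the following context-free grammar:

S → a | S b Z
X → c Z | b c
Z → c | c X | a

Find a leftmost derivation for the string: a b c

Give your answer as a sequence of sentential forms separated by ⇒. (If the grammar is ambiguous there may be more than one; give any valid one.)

S ⇒ S b Z ⇒ a b Z ⇒ a b c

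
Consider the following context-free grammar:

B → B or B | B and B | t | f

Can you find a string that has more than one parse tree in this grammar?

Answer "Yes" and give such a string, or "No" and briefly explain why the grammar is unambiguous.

Yes - the string 't or t and t or f' has two distinct parse trees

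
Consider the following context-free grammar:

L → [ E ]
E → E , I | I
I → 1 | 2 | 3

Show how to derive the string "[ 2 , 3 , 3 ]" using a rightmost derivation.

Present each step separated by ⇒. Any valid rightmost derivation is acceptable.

L ⇒ [ E ] ⇒ [ E , I ] ⇒ [ E , 3 ] ⇒ [ E , I , 3 ] ⇒ [ E , 3 , 3 ] ⇒ [ I , 3 , 3 ] ⇒ [ 2 , 3 , 3 ]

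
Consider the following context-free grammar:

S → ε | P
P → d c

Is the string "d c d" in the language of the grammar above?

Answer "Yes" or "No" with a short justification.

No - no valid derivation exists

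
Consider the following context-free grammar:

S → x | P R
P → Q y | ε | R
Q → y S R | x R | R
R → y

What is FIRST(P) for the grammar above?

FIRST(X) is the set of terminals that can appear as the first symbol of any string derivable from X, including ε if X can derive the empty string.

We compute FIRST(P) using the standard algorithm.
FIRST(P) = {x, y, ε}
FIRST(Q) = {x, y}
FIRST(R) = {y}
FIRST(S) = {x, y}
Therefore, FIRST(P) = {x, y, ε}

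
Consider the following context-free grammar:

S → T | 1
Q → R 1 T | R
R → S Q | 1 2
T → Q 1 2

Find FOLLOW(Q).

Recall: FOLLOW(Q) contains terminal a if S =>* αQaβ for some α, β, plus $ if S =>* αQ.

We compute FOLLOW(Q) using the standard algorithm.
FOLLOW(S) starts with {$}.
FIRST(Q) = {1}
FIRST(R) = {1}
FIRST(S) = {1}
FIRST(T) = {1}
FOLLOW(Q) = {1}
FOLLOW(R) = {1}
FOLLOW(S) = {$, 1}
FOLLOW(T) = {$, 1}
Therefore, FOLLOW(Q) = {1}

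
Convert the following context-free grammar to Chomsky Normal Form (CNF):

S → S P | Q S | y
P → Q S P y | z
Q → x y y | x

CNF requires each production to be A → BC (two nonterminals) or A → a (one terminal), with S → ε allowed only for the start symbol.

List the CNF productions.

S → y; TY → y; P → z; TX → x; Q → x; S → S P; S → Q S; P → Q X0; X0 → S X1; X1 → P TY; Q → TX X2; X2 → TY TY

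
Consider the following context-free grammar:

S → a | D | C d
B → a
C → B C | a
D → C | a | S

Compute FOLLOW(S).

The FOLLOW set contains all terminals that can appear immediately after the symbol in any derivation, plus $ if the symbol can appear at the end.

We compute FOLLOW(S) using the standard algorithm.
FOLLOW(S) starts with {$}.
FIRST(B) = {a}
FIRST(C) = {a}
FIRST(D) = {a}
FIRST(S) = {a}
FOLLOW(B) = {a}
FOLLOW(C) = {$, d}
FOLLOW(D) = {$}
FOLLOW(S) = {$}
Therefore, FOLLOW(S) = {$}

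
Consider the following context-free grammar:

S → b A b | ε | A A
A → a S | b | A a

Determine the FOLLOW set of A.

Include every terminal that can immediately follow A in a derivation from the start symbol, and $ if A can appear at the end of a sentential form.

We compute FOLLOW(A) using the standard algorithm.
FOLLOW(S) starts with {$}.
FIRST(A) = {a, b}
FIRST(S) = {a, b, ε}
FOLLOW(A) = {$, a, b}
FOLLOW(S) = {$, a, b}
Therefore, FOLLOW(A) = {$, a, b}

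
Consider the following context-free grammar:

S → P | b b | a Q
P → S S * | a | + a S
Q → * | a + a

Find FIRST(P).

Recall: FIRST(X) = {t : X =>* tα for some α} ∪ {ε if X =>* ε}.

We compute FIRST(P) using the standard algorithm.
FIRST(P) = {+, a, b}
FIRST(Q) = {*, a}
FIRST(S) = {+, a, b}
Therefore, FIRST(P) = {+, a, b}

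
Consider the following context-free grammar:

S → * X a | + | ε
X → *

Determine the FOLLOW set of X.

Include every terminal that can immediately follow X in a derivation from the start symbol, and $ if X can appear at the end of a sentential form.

We compute FOLLOW(X) using the standard algorithm.
FOLLOW(S) starts with {$}.
FIRST(S) = {*, +, ε}
FIRST(X) = {*}
FOLLOW(S) = {$}
FOLLOW(X) = {a}
Therefore, FOLLOW(X) = {a}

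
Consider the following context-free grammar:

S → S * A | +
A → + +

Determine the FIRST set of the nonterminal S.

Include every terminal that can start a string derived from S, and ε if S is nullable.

We compute FIRST(S) using the standard algorithm.
FIRST(A) = {+}
FIRST(S) = {+}
Therefore, FIRST(S) = {+}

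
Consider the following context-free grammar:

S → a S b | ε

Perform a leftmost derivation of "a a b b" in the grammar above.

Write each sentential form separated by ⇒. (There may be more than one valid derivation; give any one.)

S ⇒ a S b ⇒ a a S b b ⇒ a a b b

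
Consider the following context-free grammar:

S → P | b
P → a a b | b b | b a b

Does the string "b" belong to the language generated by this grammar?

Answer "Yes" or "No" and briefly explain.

Yes - a valid derivation exists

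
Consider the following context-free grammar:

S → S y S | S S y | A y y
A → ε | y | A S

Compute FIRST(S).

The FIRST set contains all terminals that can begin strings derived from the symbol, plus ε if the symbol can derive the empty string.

We compute FIRST(S) using the standard algorithm.
FIRST(A) = {y, ε}
FIRST(S) = {y}
Therefore, FIRST(S) = {y}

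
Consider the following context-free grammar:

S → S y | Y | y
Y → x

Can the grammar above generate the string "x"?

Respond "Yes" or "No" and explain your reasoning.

Yes - a valid derivation exists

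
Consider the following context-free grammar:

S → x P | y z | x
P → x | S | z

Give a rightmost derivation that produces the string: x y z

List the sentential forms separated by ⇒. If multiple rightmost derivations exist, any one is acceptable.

S ⇒ x P ⇒ x S ⇒ x y z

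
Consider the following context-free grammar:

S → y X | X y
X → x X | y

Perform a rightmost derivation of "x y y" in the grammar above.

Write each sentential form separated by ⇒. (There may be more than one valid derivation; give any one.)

S ⇒ X y ⇒ x X y ⇒ x y y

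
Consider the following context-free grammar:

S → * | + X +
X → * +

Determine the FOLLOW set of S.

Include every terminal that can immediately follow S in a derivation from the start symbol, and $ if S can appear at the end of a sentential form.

We compute FOLLOW(S) using the standard algorithm.
FOLLOW(S) starts with {$}.
FIRST(S) = {*, +}
FIRST(X) = {*}
FOLLOW(S) = {$}
FOLLOW(X) = {+}
Therefore, FOLLOW(S) = {$}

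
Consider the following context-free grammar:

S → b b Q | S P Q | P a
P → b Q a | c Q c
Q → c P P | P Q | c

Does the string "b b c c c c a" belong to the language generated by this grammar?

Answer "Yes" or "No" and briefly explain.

No - no valid derivation exists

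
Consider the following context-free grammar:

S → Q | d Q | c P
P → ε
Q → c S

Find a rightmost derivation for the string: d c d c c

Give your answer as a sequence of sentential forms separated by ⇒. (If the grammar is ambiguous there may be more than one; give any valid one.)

S ⇒ d Q ⇒ d c S ⇒ d c d Q ⇒ d c d c S ⇒ d c d c c P ⇒ d c d c c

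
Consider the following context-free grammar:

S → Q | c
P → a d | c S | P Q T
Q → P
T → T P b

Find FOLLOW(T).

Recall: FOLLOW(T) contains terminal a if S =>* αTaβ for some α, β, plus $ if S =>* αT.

We compute FOLLOW(T) using the standard algorithm.
FOLLOW(S) starts with {$}.
FIRST(P) = {a, c}
FIRST(Q) = {a, c}
FIRST(S) = {a, c}
FIRST(T) = {}
FOLLOW(P) = {$, a, b, c}
FOLLOW(Q) = {$, a, b, c}
FOLLOW(S) = {$, a, b, c}
FOLLOW(T) = {$, a, b, c}
Therefore, FOLLOW(T) = {$, a, b, c}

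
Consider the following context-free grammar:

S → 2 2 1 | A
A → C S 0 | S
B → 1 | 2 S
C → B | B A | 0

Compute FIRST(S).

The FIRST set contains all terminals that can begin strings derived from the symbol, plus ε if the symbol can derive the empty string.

We compute FIRST(S) using the standard algorithm.
FIRST(A) = {0, 1, 2}
FIRST(B) = {1, 2}
FIRST(C) = {0, 1, 2}
FIRST(S) = {0, 1, 2}
Therefore, FIRST(S) = {0, 1, 2}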